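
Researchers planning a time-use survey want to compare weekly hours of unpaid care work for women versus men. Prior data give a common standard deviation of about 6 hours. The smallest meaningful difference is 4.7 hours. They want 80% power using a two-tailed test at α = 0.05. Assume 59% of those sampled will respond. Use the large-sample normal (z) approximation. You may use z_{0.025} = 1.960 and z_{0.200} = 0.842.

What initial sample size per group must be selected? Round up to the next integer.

n = 44 per group

n = (z_{α/2} + z_β)² · (σ₁² + σ₂²) / δ²
  = (1.960 + 0.842)² · (2·6² = 72) / 4.7²
  = 7.8512 · 72 / 22.09
  = 25.59
Adjust for 59% response: 25.59 / 0.59 = 43.37.
Round up → n = 44 per group.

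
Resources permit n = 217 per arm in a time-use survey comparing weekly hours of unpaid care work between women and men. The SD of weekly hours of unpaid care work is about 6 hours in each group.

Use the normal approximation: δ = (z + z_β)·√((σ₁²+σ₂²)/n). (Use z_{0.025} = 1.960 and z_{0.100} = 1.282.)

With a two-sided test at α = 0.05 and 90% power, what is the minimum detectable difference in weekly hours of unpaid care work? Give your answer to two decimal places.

δ = (z_{α/2} + z_β) · √((σ₁²+σ₂²)/n)
  = (1.960 + 1.282) · √(72/217)
  = 3.242 · √0.3318
  = 3.242 · 0.5760
  = 1.8675

Minimum detectable difference ≈ 1.87 hours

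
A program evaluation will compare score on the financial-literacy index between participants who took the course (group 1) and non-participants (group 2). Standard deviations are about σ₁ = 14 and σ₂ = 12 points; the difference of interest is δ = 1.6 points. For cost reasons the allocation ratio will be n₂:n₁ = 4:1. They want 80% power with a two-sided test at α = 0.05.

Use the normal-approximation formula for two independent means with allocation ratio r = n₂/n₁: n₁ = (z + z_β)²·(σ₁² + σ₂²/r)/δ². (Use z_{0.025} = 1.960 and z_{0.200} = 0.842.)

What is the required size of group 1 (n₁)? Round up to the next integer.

n₁ = (z_{α/2} + z_β)² · (σ₁² + σ₂²/r) / δ²
   = (1.960 + 0.842)² · (14² + 12²/4) / 1.6²
   = 7.8512 · (196 + 36) / 2.56
   = 7.8512 · 232 / 2.56
   = 711.52
Round up → n₁ = 712; n₂ = r·n₁ = 4 × 712 = 2848.

n₁ = 712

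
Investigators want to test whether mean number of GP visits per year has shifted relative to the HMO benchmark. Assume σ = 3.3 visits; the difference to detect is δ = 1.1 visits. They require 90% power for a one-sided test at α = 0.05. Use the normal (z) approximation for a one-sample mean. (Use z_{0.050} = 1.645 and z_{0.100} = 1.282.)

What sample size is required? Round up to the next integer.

n = (z_α + z_β)² · σ² / δ²
  = (1.645 + 1.282)² · 3.3² / 1.1²
  = 8.5673 · 10.89 / 1.21
  = 77.11
Round up → n = 78.

n = 78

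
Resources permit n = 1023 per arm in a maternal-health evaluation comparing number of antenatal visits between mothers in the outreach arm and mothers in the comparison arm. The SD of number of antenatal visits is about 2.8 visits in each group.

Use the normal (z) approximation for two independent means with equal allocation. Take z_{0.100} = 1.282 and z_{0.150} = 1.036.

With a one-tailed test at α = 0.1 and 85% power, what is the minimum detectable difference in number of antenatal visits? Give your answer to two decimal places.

δ = (z_α + z_β) · √((σ₁²+σ₂²)/n)
  = (1.282 + 1.036) · √(15.68/1023)
  = 2.318 · √0.01533
  = 2.318 · 0.1238
  = 0.2870

Minimum detectable difference ≈ 0.29 visits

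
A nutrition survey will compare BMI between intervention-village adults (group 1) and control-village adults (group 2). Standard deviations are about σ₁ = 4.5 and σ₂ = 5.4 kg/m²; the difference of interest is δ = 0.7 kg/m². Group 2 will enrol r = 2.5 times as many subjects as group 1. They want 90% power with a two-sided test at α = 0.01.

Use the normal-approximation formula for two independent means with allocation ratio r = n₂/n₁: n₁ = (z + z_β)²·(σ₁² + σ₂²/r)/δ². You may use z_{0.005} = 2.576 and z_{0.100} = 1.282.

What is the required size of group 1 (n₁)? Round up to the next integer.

n₁ = (z_{α/2} + z_β)² · (σ₁² + σ₂²/r) / δ²
   = (2.576 + 1.282)² · (4.5² + 5.4²/2.5) / 0.7²
   = 14.8842 · (20.25 + 11.664) / 0.49
   = 14.8842 · 31.914 / 0.49
   = 969.41
Round up → n₁ = 970; n₂ = r·n₁ = 2.5 × 970 = 2425.

n₁ = 970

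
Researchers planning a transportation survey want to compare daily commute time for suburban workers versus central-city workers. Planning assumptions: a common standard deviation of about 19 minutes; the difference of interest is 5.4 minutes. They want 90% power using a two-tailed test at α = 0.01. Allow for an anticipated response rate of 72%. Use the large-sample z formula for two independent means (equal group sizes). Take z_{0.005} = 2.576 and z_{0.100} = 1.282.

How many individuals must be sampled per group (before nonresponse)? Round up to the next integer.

n = 512 per group

n = (z_{α/2} + z_β)² · (σ₁² + σ₂²) / δ²
  = (2.576 + 1.282)² · (2·19² = 722) / 5.4²
  = 14.8842 · 722 / 29.16
  = 368.53
Adjust for 72% response: 368.53 / 0.72 = 511.85.
Round up → n = 512 per group.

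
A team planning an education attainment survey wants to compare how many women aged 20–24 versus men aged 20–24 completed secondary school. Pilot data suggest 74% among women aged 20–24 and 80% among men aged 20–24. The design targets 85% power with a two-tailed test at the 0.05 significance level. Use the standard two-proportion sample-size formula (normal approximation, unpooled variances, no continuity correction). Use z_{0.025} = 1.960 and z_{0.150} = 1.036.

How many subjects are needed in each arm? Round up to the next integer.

n = 879 per group

n = (z_{α/2} + z_β)² · [p₁(1−p₁) + p₂(1−p₂)] / (p₁ − p₂)²
  = (1.960 + 1.036)² · (0.74·0.26 + 0.80·0.20) / (-0.06)²
  = (2.996)² · (0.1924 + 0.1600) / 0.0036
  = 8.9760 · 0.3524 / 0.0036
  = 878.65
Round up → n = 879 per group.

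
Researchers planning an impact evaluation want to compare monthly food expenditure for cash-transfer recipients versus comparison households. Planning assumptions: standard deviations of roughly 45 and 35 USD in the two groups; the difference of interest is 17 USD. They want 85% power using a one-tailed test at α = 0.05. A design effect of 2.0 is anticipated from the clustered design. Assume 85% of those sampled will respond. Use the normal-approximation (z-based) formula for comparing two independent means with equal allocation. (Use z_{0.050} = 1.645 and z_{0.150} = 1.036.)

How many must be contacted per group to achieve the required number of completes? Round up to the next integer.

n = 191 per group

n = (z_α + z_β)² · (σ₁² + σ₂²) / δ²
  = (1.645 + 1.036)² · (45² + 35² = 3250) / 17²
  = 7.1878 · 3250 / 289
  = 80.83
Design effect: 2.0 × 80.83 = 161.66.
Adjust for 85% response: 161.66 / 0.85 = 190.19.
Round up → n = 191 per group.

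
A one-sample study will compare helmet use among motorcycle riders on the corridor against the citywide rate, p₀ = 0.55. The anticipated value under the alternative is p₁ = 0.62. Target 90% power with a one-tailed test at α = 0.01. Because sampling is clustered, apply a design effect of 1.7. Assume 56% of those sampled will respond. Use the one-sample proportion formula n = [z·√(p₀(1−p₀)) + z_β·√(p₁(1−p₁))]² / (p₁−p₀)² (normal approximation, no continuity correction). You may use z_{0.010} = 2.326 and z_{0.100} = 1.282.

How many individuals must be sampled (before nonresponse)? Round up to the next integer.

n = [z_α·√(p₀q₀) + z_β·√(p₁q₁)]² / (p₁ − p₀)²
  = [2.326·√(0.55·0.45) + 1.282·√(0.62·0.38)]² / (0.07)²
  = [2.326·0.4975 + 1.282·0.4854]² / 0.0049
  = [1.7794]² / 0.0049
  = 646.20
Design effect: 1.7 × 646.20 = 1098.54.
Adjust for 56% response: 1098.54 / 0.56 = 1961.69.
Round up → n = 1962.

n = 1962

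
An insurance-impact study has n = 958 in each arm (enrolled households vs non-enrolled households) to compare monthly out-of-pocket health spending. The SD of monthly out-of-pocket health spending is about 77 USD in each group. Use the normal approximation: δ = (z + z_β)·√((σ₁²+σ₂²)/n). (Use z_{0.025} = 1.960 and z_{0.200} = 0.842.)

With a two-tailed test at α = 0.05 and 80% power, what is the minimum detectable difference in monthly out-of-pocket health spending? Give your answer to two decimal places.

Minimum detectable difference ≈ 9.86 USD

δ = (z_{α/2} + z_β) · √((σ₁²+σ₂²)/n)
  = (1.960 + 0.842) · √(11858/958)
  = 2.802 · √12.3779
  = 2.802 · 3.5182
  = 9.8581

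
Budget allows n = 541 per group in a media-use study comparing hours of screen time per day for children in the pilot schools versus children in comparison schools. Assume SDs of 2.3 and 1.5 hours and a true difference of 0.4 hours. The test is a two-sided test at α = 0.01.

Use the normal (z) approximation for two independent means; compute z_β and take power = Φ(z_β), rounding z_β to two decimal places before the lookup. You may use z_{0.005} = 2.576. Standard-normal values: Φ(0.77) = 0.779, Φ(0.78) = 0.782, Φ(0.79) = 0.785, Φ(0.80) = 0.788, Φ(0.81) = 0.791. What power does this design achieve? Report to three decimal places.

z_β = δ·√(n/(σ₁²+σ₂²)) − z_{α/2}
    = 0.4 · √(541/7.54) − 2.576
    = 0.4 · 8.47058 − 2.576
    = 3.3882 − 2.576 = 0.8122 → 0.81
Power = Φ(0.81) = 0.791.

Power ≈ 0.791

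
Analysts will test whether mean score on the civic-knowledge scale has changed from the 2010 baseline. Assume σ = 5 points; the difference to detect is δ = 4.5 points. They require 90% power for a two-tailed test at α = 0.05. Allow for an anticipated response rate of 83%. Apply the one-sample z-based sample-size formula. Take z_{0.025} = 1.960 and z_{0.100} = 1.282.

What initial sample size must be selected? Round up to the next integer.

n = 16

n = (z_{α/2} + z_β)² · σ² / δ²
  = (1.960 + 1.282)² · 5² / 4.5²
  = 10.5106 · 25 / 20.25
  = 12.98
Adjust for 83% response: 12.98 / 0.83 = 15.63.
Round up → n = 16.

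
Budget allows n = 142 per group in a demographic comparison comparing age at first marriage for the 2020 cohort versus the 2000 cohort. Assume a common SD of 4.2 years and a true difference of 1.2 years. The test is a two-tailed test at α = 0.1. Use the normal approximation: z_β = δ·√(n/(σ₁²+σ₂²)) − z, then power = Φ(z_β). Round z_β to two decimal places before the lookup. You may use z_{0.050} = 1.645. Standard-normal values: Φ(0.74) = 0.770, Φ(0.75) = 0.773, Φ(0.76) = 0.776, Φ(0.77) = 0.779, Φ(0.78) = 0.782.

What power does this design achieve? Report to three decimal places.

Power ≈ 0.776

z_β = δ·√(n/(σ₁²+σ₂²)) − z_{α/2}
    = 1.2 · √(142/35.28) − 1.645
    = 1.2 · 2.00623 − 1.645
    = 2.4075 − 1.645 = 0.7625 → 0.76
Power = Φ(0.76) = 0.776.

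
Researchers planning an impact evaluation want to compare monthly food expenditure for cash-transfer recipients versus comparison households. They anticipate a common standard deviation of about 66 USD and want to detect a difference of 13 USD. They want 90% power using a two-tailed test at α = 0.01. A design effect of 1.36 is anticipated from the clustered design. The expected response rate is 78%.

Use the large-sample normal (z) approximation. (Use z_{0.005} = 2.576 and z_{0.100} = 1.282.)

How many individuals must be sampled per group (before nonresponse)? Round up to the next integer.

n = (z_{α/2} + z_β)² · (σ₁² + σ₂²) / δ²
  = (2.576 + 1.282)² · (2·66² = 8712) / 13²
  = 14.8842 · 8712 / 169
  = 767.28
Design effect: 1.36 × 767.28 = 1043.50.
Adjust for 78% response: 1043.50 / 0.78 = 1337.83.
Round up → n = 1338 per group.

n = 1338 per group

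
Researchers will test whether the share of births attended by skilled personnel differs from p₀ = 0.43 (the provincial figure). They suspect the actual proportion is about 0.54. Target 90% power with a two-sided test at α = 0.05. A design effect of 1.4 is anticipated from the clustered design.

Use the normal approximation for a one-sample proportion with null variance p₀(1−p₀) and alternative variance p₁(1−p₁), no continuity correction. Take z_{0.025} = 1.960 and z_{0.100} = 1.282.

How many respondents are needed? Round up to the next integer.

n = [z_{α/2}·√(p₀q₀) + z_β·√(p₁q₁)]² / (p₁ − p₀)²
  = [1.960·√(0.43·0.57) + 1.282·√(0.54·0.46)]² / (0.11)²
  = [1.960·0.4951 + 1.282·0.4984]² / 0.0121
  = [1.6093]² / 0.0121
  = 214.04
Design effect: 1.4 × 214.04 = 299.65.
Round up → n = 300.

n = 300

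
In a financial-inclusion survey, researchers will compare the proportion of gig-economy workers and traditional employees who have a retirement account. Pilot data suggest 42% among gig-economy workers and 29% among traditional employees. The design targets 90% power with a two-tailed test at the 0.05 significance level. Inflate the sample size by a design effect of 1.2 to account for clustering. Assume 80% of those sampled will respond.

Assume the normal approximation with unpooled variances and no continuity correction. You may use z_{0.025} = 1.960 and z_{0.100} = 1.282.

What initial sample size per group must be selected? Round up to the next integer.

n = (z_{α/2} + z_β)² · [p₁(1−p₁) + p₂(1−p₂)] / (p₁ − p₂)²
  = (1.960 + 1.282)² · (0.42·0.58 + 0.29·0.71) / (0.13)²
  = (3.242)² · (0.2436 + 0.2059) / 0.0169
  = 10.5106 · 0.4495 / 0.0169
  = 279.56
Design effect: 1.2 × 279.56 = 335.47.
Adjust for 80% response: 335.47 / 0.80 = 419.33.
Round up → n = 420 per group.

n = 420 per group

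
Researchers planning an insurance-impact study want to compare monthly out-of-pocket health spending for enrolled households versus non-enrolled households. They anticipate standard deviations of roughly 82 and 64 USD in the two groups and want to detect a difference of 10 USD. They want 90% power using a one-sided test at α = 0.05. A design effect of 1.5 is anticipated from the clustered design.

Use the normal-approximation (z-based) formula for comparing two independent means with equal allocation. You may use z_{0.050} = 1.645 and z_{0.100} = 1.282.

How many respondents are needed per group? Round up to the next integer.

n = (z_α + z_β)² · (σ₁² + σ₂²) / δ²
  = (1.645 + 1.282)² · (82² + 64² = 10820) / 10²
  = 8.5673 · 10820 / 100
  = 926.98
Design effect: 1.5 × 926.98 = 1390.48.
Round up → n = 1391 per group.

n = 1391 per group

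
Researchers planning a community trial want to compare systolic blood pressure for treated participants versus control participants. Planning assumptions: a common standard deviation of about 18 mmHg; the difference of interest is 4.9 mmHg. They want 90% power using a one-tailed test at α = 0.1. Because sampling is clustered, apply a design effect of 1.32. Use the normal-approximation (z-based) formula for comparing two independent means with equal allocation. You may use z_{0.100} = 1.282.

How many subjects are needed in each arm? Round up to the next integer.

n = 235 per group

n = (z_α + z_β)² · (σ₁² + σ₂²) / δ²
  = (1.282 + 1.282)² · (2·18² = 648) / 4.9²
  = 6.5741 · 648 / 24.01
  = 177.43
Design effect: 1.32 × 177.43 = 234.20.
Round up → n = 235 per group.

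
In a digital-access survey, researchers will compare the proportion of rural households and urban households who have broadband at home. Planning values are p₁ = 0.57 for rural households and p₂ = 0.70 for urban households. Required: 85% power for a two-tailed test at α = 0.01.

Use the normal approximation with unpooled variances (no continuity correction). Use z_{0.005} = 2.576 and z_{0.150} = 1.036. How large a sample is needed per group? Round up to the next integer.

n = (z_{α/2} + z_β)² · [p₁(1−p₁) + p₂(1−p₂)] / (p₁ − p₂)²
  = (2.576 + 1.036)² · (0.57·0.43 + 0.70·0.30) / (-0.13)²
  = (3.612)² · (0.2451 + 0.2100) / 0.0169
  = 13.0465 · 0.4551 / 0.0169
  = 351.33
Round up → n = 352 per group.

n = 352 per group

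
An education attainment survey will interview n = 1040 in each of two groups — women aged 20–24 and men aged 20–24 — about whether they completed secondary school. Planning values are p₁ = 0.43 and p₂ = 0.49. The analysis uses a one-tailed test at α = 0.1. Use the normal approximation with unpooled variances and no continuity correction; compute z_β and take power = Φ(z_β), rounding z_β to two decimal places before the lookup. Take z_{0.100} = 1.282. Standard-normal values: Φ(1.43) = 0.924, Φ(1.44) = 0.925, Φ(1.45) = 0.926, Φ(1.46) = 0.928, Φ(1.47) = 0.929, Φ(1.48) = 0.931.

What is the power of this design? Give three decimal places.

Power ≈ 0.929

z_β = |p₁−p₂|·√(n/[p₁q₁+p₂q₂]) − z_α
    = 0.06 · √(1040/0.4950) − 1.282
    = 0.06 · 45.8368 − 1.282
    = 2.7502 − 1.282 = 1.4682 → 1.47
Power = Φ(1.47) = 0.929.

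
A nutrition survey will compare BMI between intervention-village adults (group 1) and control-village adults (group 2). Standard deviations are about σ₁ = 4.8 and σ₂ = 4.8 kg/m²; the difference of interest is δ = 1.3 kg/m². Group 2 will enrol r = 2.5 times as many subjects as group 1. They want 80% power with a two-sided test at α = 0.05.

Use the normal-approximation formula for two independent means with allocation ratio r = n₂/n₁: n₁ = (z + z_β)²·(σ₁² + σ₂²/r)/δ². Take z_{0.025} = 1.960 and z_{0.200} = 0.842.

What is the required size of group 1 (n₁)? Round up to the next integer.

n₁ = 150

n₁ = (z_{α/2} + z_β)² · (σ₁² + σ₂²/r) / δ²
   = (1.960 + 0.842)² · (4.8² + 4.8²/2.5) / 1.3²
   = 7.8512 · (23.04 + 9.216) / 1.69
   = 7.8512 · 32.256 / 1.69
   = 149.85
Round up → n₁ = 150; n₂ = r·n₁ = 2.5 × 150 = 375.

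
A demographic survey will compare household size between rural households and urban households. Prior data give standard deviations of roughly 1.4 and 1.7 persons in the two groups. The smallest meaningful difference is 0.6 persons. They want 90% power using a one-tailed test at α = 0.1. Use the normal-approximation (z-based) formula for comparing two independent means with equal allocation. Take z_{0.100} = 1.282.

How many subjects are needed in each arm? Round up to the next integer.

n = (z_α + z_β)² · (σ₁² + σ₂²) / δ²
  = (1.282 + 1.282)² · (1.4² + 1.7² = 4.85) / 0.6²
  = 6.5741 · 4.85 / 0.36
  = 88.57
Round up → n = 89 per group.

n = 89 per group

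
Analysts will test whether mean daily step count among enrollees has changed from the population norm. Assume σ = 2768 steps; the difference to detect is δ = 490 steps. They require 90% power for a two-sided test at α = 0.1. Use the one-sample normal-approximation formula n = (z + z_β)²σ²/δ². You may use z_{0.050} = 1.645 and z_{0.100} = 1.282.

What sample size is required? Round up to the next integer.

n = 274

n = (z_{α/2} + z_β)² · σ² / δ²
  = (1.645 + 1.282)² · 2768² / 490²
  = 8.5673 · 7661824 / 240100
  = 273.39
Round up → n = 274.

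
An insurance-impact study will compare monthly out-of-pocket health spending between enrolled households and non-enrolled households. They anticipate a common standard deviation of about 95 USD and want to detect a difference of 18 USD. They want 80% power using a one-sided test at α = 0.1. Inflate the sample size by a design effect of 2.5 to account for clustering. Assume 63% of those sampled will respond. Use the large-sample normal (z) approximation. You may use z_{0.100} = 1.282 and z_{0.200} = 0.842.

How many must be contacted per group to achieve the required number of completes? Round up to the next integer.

n = 998 per group

n = (z_α + z_β)² · (σ₁² + σ₂²) / δ²
  = (1.282 + 0.842)² · (2·95² = 18050) / 18²
  = 4.5114 · 18050 / 324
  = 251.33
Design effect: 2.5 × 251.33 = 628.32.
Adjust for 63% response: 628.32 / 0.63 = 997.33.
Round up → n = 998 per group.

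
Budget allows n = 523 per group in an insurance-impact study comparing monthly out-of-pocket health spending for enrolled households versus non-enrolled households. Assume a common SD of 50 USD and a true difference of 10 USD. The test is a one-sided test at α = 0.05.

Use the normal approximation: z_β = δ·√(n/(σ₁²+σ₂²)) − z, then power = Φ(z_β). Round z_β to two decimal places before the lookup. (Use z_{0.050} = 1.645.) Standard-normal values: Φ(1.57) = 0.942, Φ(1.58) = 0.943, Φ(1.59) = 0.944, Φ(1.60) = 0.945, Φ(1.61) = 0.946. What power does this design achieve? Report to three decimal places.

Power ≈ 0.944

z_β = δ·√(n/(σ₁²+σ₂²)) − z_α
    = 10 · √(523/5000) − 1.645
    = 10 · 0.32342 − 1.645
    = 3.2342 − 1.645 = 1.5892 → 1.59
Power = Φ(1.59) = 0.944.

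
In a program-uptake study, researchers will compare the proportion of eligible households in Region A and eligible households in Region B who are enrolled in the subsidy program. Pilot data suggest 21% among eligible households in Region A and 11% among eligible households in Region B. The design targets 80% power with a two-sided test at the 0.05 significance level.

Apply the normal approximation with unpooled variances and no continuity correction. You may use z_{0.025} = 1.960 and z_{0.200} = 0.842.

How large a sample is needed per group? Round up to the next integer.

n = (z_{α/2} + z_β)² · [p₁(1−p₁) + p₂(1−p₂)] / (p₁ − p₂)²
  = (1.960 + 0.842)² · (0.21·0.79 + 0.11·0.89) / (0.10)²
  = (2.802)² · (0.1659 + 0.0979) / 0.0100
  = 7.8512 · 0.2638 / 0.0100
  = 207.11
Round up → n = 208 per group.

n = 208 per group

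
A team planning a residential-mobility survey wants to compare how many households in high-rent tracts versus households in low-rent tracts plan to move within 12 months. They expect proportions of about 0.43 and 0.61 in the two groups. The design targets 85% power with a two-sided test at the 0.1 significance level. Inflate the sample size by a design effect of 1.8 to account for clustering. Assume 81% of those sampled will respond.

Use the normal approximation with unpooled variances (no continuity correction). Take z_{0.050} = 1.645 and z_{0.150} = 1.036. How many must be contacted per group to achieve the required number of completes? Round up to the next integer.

n = (z_{α/2} + z_β)² · [p₁(1−p₁) + p₂(1−p₂)] / (p₁ − p₂)²
  = (1.645 + 1.036)² · (0.43·0.57 + 0.61·0.39) / (-0.18)²
  = (2.681)² · (0.2451 + 0.2379) / 0.0324
  = 7.1878 · 0.4830 / 0.0324
  = 107.15
Design effect: 1.8 × 107.15 = 192.87.
Adjust for 81% response: 192.87 / 0.81 = 238.11.
Round up → n = 239 per group.

n = 239 per group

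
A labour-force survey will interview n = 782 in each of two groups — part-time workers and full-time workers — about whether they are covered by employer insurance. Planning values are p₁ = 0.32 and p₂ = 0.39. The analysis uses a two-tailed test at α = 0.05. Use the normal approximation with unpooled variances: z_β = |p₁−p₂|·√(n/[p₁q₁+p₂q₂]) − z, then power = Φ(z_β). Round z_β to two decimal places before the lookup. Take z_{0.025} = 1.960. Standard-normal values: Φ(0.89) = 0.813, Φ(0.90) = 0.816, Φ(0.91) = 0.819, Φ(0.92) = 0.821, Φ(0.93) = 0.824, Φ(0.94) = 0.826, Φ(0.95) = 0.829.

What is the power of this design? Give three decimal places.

Power ≈ 0.826

z_β = |p₁−p₂|·√(n/[p₁q₁+p₂q₂]) − z_{α/2}
    = 0.07 · √(782/0.4555) − 1.960
    = 0.07 · 41.4342 − 1.960
    = 2.9004 − 1.960 = 0.9404 → 0.94
Power = Φ(0.94) = 0.826.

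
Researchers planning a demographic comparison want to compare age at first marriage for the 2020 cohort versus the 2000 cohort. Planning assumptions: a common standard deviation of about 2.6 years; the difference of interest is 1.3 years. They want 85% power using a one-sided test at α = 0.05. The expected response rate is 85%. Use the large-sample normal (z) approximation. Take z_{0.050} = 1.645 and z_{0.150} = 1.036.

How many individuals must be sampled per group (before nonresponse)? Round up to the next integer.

n = (z_α + z_β)² · (σ₁² + σ₂²) / δ²
  = (1.645 + 1.036)² · (2·2.6² = 13.52) / 1.3²
  = 7.1878 · 13.52 / 1.69
  = 57.50
Adjust for 85% response: 57.50 / 0.85 = 67.65.
Round up → n = 68 per group.

n = 68 per group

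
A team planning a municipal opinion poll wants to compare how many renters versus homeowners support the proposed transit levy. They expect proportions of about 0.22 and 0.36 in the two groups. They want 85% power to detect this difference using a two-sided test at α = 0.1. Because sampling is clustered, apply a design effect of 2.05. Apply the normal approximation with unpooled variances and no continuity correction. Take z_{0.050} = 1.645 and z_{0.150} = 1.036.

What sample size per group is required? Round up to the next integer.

n = (z_{α/2} + z_β)² · [p₁(1−p₁) + p₂(1−p₂)] / (p₁ − p₂)²
  = (1.645 + 1.036)² · (0.22·0.78 + 0.36·0.64) / (-0.14)²
  = (2.681)² · (0.1716 + 0.2304) / 0.0196
  = 7.1878 · 0.4020 / 0.0196
  = 147.42
Design effect: 2.05 × 147.42 = 302.22.
Round up → n = 303 per group.

n = 303 per group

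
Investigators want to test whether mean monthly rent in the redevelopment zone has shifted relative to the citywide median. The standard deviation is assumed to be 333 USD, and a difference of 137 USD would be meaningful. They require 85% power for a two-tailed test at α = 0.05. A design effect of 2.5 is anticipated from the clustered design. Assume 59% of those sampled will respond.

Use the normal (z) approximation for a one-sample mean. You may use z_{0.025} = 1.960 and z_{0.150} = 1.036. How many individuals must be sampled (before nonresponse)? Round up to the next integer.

n = 225

n = (z_{α/2} + z_β)² · σ² / δ²
  = (1.960 + 1.036)² · 333² / 137²
  = 8.9760 · 110889 / 18769
  = 53.03
Design effect: 2.5 × 53.03 = 132.58.
Adjust for 59% response: 132.58 / 0.59 = 224.71.
Round up → n = 225.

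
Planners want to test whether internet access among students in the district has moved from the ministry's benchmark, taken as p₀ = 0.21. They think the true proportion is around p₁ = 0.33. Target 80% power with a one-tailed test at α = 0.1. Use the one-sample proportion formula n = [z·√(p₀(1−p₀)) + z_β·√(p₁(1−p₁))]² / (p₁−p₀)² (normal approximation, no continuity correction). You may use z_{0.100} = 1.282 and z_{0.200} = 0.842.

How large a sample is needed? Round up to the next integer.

n = [z_α·√(p₀q₀) + z_β·√(p₁q₁)]² / (p₁ − p₀)²
  = [1.282·√(0.21·0.79) + 0.842·√(0.33·0.67)]² / (0.12)²
  = [1.282·0.4073 + 0.842·0.4702]² / 0.0144
  = [0.9181]² / 0.0144
  = 58.53
Round up → n = 59.

n = 59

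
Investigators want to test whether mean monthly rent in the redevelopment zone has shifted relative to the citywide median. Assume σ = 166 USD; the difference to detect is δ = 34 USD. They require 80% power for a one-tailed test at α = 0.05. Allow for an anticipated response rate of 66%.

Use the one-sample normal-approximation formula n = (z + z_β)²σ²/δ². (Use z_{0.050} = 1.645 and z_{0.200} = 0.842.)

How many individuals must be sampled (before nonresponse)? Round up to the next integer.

n = (z_α + z_β)² · σ² / δ²
  = (1.645 + 0.842)² · 166² / 34²
  = 6.1852 · 27556 / 1156
  = 147.44
Adjust for 66% response: 147.44 / 0.66 = 223.39.
Round up → n = 224.

n = 224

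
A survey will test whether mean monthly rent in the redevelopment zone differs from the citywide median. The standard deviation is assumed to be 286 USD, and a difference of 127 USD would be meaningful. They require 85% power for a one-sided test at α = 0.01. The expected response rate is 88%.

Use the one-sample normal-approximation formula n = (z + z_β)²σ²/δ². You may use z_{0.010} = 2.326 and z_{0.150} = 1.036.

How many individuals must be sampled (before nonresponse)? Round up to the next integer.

n = (z_α + z_β)² · σ² / δ²
  = (2.326 + 1.036)² · 286² / 127²
  = 11.3030 · 81796 / 16129
  = 57.32
Adjust for 88% response: 57.32 / 0.88 = 65.14.
Round up → n = 66.

n = 66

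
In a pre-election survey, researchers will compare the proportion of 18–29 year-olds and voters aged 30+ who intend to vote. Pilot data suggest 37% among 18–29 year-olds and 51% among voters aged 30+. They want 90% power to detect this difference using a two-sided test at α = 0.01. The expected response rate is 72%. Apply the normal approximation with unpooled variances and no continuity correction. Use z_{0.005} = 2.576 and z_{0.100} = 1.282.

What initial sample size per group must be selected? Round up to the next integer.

n = (z_{α/2} + z_β)² · [p₁(1−p₁) + p₂(1−p₂)] / (p₁ − p₂)²
  = (2.576 + 1.282)² · (0.37·0.63 + 0.51·0.49) / (-0.14)²
  = (3.858)² · (0.2331 + 0.2499) / 0.0196
  = 14.8842 · 0.4830 / 0.0196
  = 366.79
Adjust for 72% response: 366.79 / 0.72 = 509.43.
Round up → n = 510 per group.

n = 510 per group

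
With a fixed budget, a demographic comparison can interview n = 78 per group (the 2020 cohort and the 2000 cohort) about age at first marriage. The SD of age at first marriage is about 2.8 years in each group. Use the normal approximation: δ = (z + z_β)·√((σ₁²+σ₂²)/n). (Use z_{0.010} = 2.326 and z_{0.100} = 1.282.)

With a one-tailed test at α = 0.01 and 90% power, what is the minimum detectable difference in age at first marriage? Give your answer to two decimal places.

Minimum detectable difference ≈ 1.62 years

δ = (z_α + z_β) · √((σ₁²+σ₂²)/n)
  = (2.326 + 1.282) · √(15.68/78)
  = 3.608 · √0.20103
  = 3.608 · 0.4484
  = 1.6177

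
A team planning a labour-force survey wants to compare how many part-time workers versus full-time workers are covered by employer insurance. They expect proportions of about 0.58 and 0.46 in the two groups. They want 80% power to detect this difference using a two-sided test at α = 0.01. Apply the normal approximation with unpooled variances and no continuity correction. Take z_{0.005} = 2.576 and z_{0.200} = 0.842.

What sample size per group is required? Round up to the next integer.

n = (z_{α/2} + z_β)² · [p₁(1−p₁) + p₂(1−p₂)] / (p₁ − p₂)²
  = (2.576 + 0.842)² · (0.58·0.42 + 0.46·0.54) / (0.12)²
  = (3.418)² · (0.2436 + 0.2484) / 0.0144
  = 11.6827 · 0.4920 / 0.0144
  = 399.16
Round up → n = 400 per group.

n = 400 per group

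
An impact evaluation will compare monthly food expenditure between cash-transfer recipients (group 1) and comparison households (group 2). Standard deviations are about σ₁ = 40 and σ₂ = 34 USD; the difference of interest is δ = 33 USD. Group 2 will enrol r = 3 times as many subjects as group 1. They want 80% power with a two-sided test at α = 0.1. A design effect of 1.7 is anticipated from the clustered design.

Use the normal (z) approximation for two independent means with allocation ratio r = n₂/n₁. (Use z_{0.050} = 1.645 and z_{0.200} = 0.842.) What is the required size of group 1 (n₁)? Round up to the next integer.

n₁ = (z_{α/2} + z_β)² · (σ₁² + σ₂²/r) / δ²
   = (1.645 + 0.842)² · (40² + 34²/3) / 33²
   = 6.1852 · (1600 + 385.3333) / 1089
   = 6.1852 · 1985.3 / 1089
   = 11.28
Design effect: 1.7 × 11.28 = 19.17.
Round up → n₁ = 20; n₂ = r·n₁ = 3 × 20 = 60.

n₁ = 20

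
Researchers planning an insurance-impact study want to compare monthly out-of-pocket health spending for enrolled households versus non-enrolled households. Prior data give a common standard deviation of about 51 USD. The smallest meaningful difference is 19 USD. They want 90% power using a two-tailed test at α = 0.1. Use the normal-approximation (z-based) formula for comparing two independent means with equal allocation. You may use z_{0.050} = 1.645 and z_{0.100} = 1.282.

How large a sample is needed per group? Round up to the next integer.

n = (z_{α/2} + z_β)² · (σ₁² + σ₂²) / δ²
  = (1.645 + 1.282)² · (2·51² = 5202) / 19²
  = 8.5673 · 5202 / 361
  = 123.45
Round up → n = 124 per group.

n = 124 per group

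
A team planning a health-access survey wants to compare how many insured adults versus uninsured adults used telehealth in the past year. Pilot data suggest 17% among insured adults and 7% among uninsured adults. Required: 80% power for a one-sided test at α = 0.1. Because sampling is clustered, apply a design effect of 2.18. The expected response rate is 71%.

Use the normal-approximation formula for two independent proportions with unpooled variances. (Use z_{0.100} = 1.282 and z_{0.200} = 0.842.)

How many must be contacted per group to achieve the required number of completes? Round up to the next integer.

n = 286 per group

n = (z_α + z_β)² · [p₁(1−p₁) + p₂(1−p₂)] / (p₁ − p₂)²
  = (1.282 + 0.842)² · (0.17·0.83 + 0.07·0.93) / (0.10)²
  = (2.124)² · (0.1411 + 0.0651) / 0.0100
  = 4.5114 · 0.2062 / 0.0100
  = 93.02
Design effect: 2.18 × 93.02 = 202.79.
Adjust for 71% response: 202.79 / 0.71 = 285.62.
Round up → n = 286 per group.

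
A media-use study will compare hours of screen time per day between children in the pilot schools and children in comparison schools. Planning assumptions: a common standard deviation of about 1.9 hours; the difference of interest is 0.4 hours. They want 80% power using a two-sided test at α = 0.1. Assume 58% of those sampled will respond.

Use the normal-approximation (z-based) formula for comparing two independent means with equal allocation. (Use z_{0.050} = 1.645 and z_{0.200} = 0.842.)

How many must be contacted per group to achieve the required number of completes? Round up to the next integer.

n = 482 per group

n = (z_{α/2} + z_β)² · (σ₁² + σ₂²) / δ²
  = (1.645 + 0.842)² · (2·1.9² = 7.22) / 0.4²
  = 6.1852 · 7.22 / 0.16
  = 279.11
Adjust for 58% response: 279.11 / 0.58 = 481.22.
Round up → n = 482 per group.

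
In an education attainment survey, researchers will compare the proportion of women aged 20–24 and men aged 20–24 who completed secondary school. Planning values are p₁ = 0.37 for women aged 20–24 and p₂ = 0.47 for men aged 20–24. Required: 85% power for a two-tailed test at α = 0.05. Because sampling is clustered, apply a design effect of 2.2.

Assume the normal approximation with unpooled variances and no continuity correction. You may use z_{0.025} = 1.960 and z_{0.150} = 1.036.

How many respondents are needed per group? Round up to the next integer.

n = (z_{α/2} + z_β)² · [p₁(1−p₁) + p₂(1−p₂)] / (p₁ − p₂)²
  = (1.960 + 1.036)² · (0.37·0.63 + 0.47·0.53) / (-0.10)²
  = (2.996)² · (0.2331 + 0.2491) / 0.0100
  = 8.9760 · 0.4822 / 0.0100
  = 432.82
Design effect: 2.2 × 432.82 = 952.21.
Round up → n = 953 per group.

n = 953 per group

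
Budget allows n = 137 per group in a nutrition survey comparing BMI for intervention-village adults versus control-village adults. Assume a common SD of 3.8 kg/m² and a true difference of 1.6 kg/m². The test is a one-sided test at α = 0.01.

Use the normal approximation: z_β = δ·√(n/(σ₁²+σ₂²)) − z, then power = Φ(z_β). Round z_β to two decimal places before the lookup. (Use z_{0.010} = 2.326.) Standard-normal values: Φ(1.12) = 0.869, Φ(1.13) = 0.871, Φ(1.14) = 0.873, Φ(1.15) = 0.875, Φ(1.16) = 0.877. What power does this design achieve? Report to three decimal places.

z_β = δ·√(n/(σ₁²+σ₂²)) − z_α
    = 1.6 · √(137/28.88) − 2.326
    = 1.6 · 2.17802 − 2.326
    = 3.4848 − 2.326 = 1.1588 → 1.16
Power = Φ(1.16) = 0.877.

Power ≈ 0.877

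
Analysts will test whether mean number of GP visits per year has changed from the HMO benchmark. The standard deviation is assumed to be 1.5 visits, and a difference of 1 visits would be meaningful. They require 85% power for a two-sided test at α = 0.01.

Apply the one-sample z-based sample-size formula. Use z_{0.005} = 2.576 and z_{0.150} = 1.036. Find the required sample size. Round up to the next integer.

n = (z_{α/2} + z_β)² · σ² / δ²
  = (2.576 + 1.036)² · 1.5² / 1²
  = 13.0465 · 2.25 / 1
  = 29.35
Round up → n = 30.

n = 30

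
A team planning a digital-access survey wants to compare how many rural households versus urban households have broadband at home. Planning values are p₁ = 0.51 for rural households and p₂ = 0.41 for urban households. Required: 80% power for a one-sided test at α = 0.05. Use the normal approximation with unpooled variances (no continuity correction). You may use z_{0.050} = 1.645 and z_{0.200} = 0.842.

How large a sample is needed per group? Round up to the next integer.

n = 305 per group

n = (z_α + z_β)² · [p₁(1−p₁) + p₂(1−p₂)] / (p₁ − p₂)²
  = (1.645 + 0.842)² · (0.51·0.49 + 0.41·0.59) / (0.10)²
  = (2.487)² · (0.2499 + 0.2419) / 0.0100
  = 6.1852 · 0.4918 / 0.0100
  = 304.19
Round up → n = 305 per group.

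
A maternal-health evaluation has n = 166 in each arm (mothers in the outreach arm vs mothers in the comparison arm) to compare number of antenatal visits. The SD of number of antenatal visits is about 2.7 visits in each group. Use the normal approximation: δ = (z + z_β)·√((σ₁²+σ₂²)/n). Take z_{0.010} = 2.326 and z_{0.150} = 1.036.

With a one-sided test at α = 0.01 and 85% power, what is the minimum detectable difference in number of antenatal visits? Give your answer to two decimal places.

Minimum detectable difference ≈ 1.00 visits

δ = (z_α + z_β) · √((σ₁²+σ₂²)/n)
  = (2.326 + 1.036) · √(14.58/166)
  = 3.362 · √0.08783
  = 3.362 · 0.2964
  = 0.9964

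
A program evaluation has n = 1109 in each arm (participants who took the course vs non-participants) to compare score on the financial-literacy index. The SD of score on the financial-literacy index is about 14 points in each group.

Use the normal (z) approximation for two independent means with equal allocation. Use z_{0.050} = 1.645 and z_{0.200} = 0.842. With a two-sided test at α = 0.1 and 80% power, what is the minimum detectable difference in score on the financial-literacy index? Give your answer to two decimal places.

δ = (z_{α/2} + z_β) · √((σ₁²+σ₂²)/n)
  = (1.645 + 0.842) · √(392/1109)
  = 2.487 · √0.35347
  = 2.487 · 0.5945
  = 1.4786

Minimum detectable difference ≈ 1.48 points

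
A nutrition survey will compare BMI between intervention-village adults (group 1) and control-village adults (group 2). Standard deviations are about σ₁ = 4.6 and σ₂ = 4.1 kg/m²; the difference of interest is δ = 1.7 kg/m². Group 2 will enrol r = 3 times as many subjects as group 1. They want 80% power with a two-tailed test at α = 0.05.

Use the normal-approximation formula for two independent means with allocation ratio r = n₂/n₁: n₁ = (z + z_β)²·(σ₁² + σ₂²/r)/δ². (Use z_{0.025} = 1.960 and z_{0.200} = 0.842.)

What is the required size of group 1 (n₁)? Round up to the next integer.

n₁ = 73

n₁ = (z_{α/2} + z_β)² · (σ₁² + σ₂²/r) / δ²
   = (1.960 + 0.842)² · (4.6² + 4.1²/3) / 1.7²
   = 7.8512 · (21.16 + 5.6033) / 2.89
   = 7.8512 · 26.7633 / 2.89
   = 72.71
Round up → n₁ = 73; n₂ = r·n₁ = 3 × 73 = 219.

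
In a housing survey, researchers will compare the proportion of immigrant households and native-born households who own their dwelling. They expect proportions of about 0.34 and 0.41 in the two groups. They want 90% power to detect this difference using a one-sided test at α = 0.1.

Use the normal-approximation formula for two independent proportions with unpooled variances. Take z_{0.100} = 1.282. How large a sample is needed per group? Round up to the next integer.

n = (z_α + z_β)² · [p₁(1−p₁) + p₂(1−p₂)] / (p₁ − p₂)²
  = (1.282 + 1.282)² · (0.34·0.66 + 0.41·0.59) / (-0.07)²
  = (2.564)² · (0.2244 + 0.2419) / 0.0049
  = 6.5741 · 0.4663 / 0.0049
  = 625.61
Round up → n = 626 per group.

n = 626 per group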